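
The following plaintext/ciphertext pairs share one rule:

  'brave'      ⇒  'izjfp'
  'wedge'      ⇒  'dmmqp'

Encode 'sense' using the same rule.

In brave: b→i is +7, r→z is +8, a→j is +9, v→f is +10 — the shift increases by 1 each position. Letter i (0-indexed) is shifted by i+7, so successive shifts are 7, 8, 9, ….
For sense: s+7=z, e+8=m, n+9=w, s+10=c, e+11=p.

zmwcp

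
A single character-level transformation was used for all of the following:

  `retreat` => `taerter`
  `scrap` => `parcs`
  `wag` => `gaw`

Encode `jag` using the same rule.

gaj

The output letters match the input read backwards: retreat reversed is taerter. It's just the letters in reverse order.
For jag: reverse → gaj.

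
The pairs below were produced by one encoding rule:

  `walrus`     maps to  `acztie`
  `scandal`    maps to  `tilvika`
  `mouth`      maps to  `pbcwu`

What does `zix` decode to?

The output letters match the input read backwards, each shifted +8: walrus reversed is surlaw. Read the word backwards and shift each letter +8.
Reversing it on zix: shift back: z−8=r, i−8=a, x−8=p → rap; then reverse → par.

par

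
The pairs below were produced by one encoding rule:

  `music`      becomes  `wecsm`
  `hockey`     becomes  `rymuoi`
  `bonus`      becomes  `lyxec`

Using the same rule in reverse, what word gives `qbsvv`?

grill

It's a constant shift of +10 (ROT10).
Decoding qbsvv: q−10=g, b−10=r, s−10=i, v−10=l, v−10=l.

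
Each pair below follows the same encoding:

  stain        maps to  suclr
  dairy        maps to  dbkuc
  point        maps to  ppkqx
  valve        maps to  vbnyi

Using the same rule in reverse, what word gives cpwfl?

Letter i (0-indexed) is shifted by i+0, so successive shifts are 0, 1, 2, ….
Reversing it on cpwfl: c−0=c, p−1=o, w−2=u, f−3=c, l−4=h.

couch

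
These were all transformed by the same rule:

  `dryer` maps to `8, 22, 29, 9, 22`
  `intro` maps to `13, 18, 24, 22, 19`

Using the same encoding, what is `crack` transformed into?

d is letter #4 and maps to 8: an offset of 4. Each letter is replaced by its alphabet position (a=1..z=26) + 4.
Applying it to crack: c=3→7, r=18→22, a=1→5, c=3→7, k=11→15.

7, 22, 5, 7, 15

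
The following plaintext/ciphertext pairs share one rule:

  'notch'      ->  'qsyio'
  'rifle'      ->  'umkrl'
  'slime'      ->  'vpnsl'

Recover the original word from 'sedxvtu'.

payroll

In notch: n→q is +3, o→s is +4, t→y is +5, c→i is +6 — the shift increases by 1 each position. The shift increases by 1 at each position, starting from +3: 3, 4, 5, ….
Decoding sedxvtu: s−3=p, e−4=a, d−5=y, x−6=r, v−7=o, t−8=l, u−9=l.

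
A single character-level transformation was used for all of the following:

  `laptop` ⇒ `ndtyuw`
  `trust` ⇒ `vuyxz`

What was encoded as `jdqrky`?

hammer

In laptop: l→n is +2, a→d is +3, p→t is +4, t→y is +5 — the shift increases by 1 each position. Each letter shifts forward by (position + 2), i.e. 2, 3, 4, … — the shift grows by one for each successive letter.
Undoing it on jdqrky: j−2=h, d−3=a, q−4=m, r−5=m, k−6=e, y−7=r.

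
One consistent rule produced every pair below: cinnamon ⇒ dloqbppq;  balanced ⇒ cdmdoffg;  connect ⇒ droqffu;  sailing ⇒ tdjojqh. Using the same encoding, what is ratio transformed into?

sdulp

Shifts by position in cinnamon: pos 0: c→d (+1), pos 1: i→l (+3), pos 2: n→o (+1), pos 3: n→q (+3) — repeating every 2. The shifts repeat in a cycle of length 2: positions 0,1,… shift by +1, +3, then the pattern repeats.
For ratio: r+1=s, a+3=d, t+1=u, i+3=l, o+1=p.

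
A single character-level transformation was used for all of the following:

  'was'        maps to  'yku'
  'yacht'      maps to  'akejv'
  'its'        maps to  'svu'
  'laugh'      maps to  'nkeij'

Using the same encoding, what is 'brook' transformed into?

The shift depends on letter class: consonant w→y is +2, but vowel a→k is +10. The rule splits by letter class: vowels +10, consonants +2.
On brook: b(cons)+2=d, r(cons)+2=t, o(vowel)+10=y, o(vowel)+10=y, k(cons)+2=m.

dtyym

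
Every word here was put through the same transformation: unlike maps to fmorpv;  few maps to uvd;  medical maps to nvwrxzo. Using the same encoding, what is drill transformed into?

Each pair mirrors across the alphabet (u↔f, n↔m, l↔o): positions sum to 25. Each letter is replaced by its mirror in the alphabet: a↔z, b↔y, c↔x, and so on (the Atbash cipher).
For drill: d↔w, r↔i, i↔r, l↔o, l↔o.

wiroo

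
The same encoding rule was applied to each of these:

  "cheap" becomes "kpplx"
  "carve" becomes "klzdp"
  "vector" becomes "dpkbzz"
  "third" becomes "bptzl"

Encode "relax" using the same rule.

zptlf

The shift depends on letter class: consonant c→k is +8, but vowel e→p is +11. The rule splits by letter class: vowels +11, consonants +8.
For relax: r(cons)+8=z, e(vowel)+11=p, l(cons)+8=t, a(vowel)+11=l, x(cons)+8=f.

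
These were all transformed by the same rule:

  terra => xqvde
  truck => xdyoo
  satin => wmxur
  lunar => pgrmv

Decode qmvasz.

maroon

Shifts by position in terra: pos 0: t→x (+4), pos 1: e→q (+12), pos 2: r→v (+4), pos 3: r→d (+12) — repeating every 2. The shifts repeat in a cycle of length 2: positions 0,1,… shift by +4, +12, then the pattern repeats.
Undoing it on qmvasz: q−4=m, m−12=a, v−4=r, a−12=o, s−4=o, z−12=n.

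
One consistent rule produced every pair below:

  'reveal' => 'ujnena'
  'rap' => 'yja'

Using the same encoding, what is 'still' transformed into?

The output letters match the input read backwards, each shifted +9: reveal reversed is laever. Two steps: reverse the string, then apply a Caesar shift of +9.
For still: reverse → llits; then shift: l+9=u, l+9=u, i+9=r, t+9=c, s+9=b.

uurcb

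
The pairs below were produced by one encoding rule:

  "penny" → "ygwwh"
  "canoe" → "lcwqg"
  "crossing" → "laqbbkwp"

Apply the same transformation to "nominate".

The shift depends on letter class: consonant p→y is +9, but vowel e→g is +2. Two shifts are in play — +2 for a/e/i/o/u, +9 for every other letter.
For nominate: n(cons)+9=w, o(vowel)+2=q, m(cons)+9=v, i(vowel)+2=k, n(cons)+9=w, a(vowel)+2=c, t(cons)+9=c, e(vowel)+2=g.

wqvkwccg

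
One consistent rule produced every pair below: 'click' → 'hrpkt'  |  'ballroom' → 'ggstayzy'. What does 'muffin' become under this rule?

ramnrx

In click: c→h is +5, l→r is +6, i→p is +7, c→k is +8 — the shift increases by 1 each position. Each letter shifts forward by (position + 5), i.e. 5, 6, 7, … — the shift grows by one for each successive letter.
On muffin: m+5=r, u+6=a, f+7=m, f+8=n, i+9=r, n+10=x.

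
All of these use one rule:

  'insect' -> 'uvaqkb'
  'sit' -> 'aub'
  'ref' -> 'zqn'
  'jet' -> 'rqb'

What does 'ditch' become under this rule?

The shift depends on letter class: consonant n→v is +8, but vowel i→u is +12. The rule splits by letter class: vowels +12, consonants +8.
For ditch: d(cons)+8=l, i(vowel)+12=u, t(cons)+8=b, c(cons)+8=k, h(cons)+8=p.

lubkp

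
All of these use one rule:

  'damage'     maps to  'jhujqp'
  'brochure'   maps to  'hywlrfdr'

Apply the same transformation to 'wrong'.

cywwq

In damage: d→j is +6, a→h is +7, m→u is +8, a→j is +9 — the shift increases by 1 each position. Letter i (0-indexed) is shifted by i+6, so successive shifts are 6, 7, 8, ….
For wrong: w+6=c, r+7=y, o+8=w, n+9=w, g+10=q.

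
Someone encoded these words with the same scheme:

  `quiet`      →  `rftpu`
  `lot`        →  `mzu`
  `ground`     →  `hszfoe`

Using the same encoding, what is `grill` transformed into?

The shift depends on letter class: consonant q→r is +1, but vowel u→f is +11. Vowels shift forward by 11 and consonants shift forward by 1.
Applying it to grill: g(cons)+1=h, r(cons)+1=s, i(vowel)+11=t, l(cons)+1=m, l(cons)+1=m.

hstmm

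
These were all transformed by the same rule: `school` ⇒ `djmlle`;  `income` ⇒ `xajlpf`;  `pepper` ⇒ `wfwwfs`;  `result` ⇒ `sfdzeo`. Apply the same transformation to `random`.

snaulp

s(18)→d(3) and c(2)→j(9) fit y≡11x+13 (mod 26); the inverse of 11 mod 26 is 19. Treating letters as 0–25, the rule is x ↦ 11x + 13 (mod 26).
Applying it to random: r(17)→11·17+13≡18=s; a(0)→11·0+13≡13=n; n(13)→11·13+13≡0=a; d(3)→11·3+13≡20=u; o(14)→11·14+13≡11=l; m(12)→11·12+13≡15=p (all mod 26).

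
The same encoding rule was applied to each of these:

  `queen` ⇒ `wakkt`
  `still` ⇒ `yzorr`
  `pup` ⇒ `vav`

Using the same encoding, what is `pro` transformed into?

Each letter is shifted forward by 6 in the alphabet (a Caesar shift of +6).
On pro: p+6=v, r+6=x, o+6=u.

vxu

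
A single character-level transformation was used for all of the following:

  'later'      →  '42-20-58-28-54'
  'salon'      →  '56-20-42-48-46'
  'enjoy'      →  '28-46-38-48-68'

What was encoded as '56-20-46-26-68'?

sandy

l(#12)→42 and a(#1)→20: differences scale by 2, so n = 2·pos + 18. The formula is n = 2×(alphabet index, a=1) + 18.
Reversing it on 56-20-46-26-68: 56→(56−18)÷2=19=s, 20→(20−18)÷2=1=a, 46→(46−18)÷2=14=n, 26→(26−18)÷2=4=d, 68→(68−18)÷2=25=y.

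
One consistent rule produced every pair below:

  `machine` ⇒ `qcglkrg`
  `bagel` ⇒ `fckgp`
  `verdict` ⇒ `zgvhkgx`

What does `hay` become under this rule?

lcc

The shift depends on letter class: consonant m→q is +4, but vowel a→c is +2. Vowels shift forward by 2 and consonants shift forward by 4.
For hay: h(cons)+4=l, a(vowel)+2=c, y(cons)+4=c.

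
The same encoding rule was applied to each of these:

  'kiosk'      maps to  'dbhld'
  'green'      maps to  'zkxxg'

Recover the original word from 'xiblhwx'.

episode

Compare letters: k→d is +19, i→b is +19, o→h is +19 — a constant shift. This is a Caesar cipher with shift 19.
Reversing it on xiblhwx: x−19=e, i−19=p, b−19=i, l−19=s, h−19=o, w−19=d, x−19=e.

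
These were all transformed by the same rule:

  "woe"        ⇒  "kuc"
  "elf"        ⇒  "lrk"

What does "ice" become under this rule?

kio

The output letters match the input read backwards, each shifted +6: woe reversed is eow. The word is reversed, then every letter is shifted forward by 6.
For ice: reverse → eci; then shift: e+6=k, c+6=i, i+6=o.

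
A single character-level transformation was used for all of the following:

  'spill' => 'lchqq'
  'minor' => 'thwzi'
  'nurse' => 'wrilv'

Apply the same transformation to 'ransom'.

s(18)→l(11) and p(15)→c(2) fit y≡3x+9 (mod 26); the inverse of 3 mod 26 is 9. Treating letters as 0–25, the rule is x ↦ 3x + 9 (mod 26).
Applying it to ransom: r(17)→3·17+9≡8=i; a(0)→3·0+9≡9=j; n(13)→3·13+9≡22=w; s(18)→3·18+9≡11=l; o(14)→3·14+9≡25=z; m(12)→3·12+9≡19=t (all mod 26).

ijwlzt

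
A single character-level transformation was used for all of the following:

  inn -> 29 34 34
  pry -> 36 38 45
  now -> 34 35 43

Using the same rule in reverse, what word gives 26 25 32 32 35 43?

i is letter #9 and maps to 29: an offset of 20. The number is (letter's place in the alphabet, a=1) + 20.
Reversing it on 26 25 32 32 35 43: 26→(26−20)÷1=6=f, 25→(25−20)÷1=5=e, 32→(32−20)÷1=12=l, 32→(32−20)÷1=12=l, 35→(35−20)÷1=15=o, 43→(43−20)÷1=23=w.

fellow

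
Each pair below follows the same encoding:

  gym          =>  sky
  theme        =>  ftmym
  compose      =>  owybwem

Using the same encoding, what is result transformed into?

The rule splits by letter class: vowels +8, consonants +12.
On result: r(cons)+12=d, e(vowel)+8=m, s(cons)+12=e, u(vowel)+8=c, l(cons)+12=x, t(cons)+12=f.

dmecxf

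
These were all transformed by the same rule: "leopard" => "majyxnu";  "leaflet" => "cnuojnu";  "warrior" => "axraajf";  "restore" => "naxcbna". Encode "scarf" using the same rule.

oajlb

Read the word backwards and shift each letter +9.
On scarf: reverse → fracs; then shift: f+9=o, r+9=a, a+9=j, c+9=l, s+9=b.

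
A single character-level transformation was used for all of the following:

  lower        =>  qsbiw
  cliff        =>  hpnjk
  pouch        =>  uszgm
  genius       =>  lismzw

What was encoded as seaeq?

naval

Shifts by position in lower: pos 0: l→q (+5), pos 1: o→s (+4), pos 2: w→b (+5), pos 3: e→i (+4) — repeating every 2. It's a Vigenère-style cipher with numeric key [5,4]: position i shifts by key[i mod 2].
Undoing it on seaeq: s−5=n, e−4=a, a−5=v, e−4=a, q−5=l.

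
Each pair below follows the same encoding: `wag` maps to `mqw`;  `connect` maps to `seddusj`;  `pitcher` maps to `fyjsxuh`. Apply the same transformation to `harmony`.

xqhcedo

Compare letters: w→m is +16, a→q is +16, g→w is +16 — a constant shift. Each letter is shifted forward by 16 in the alphabet (a Caesar shift of +16).
On harmony: h+16=x, a+16=q, r+16=h, m+16=c, o+16=e, n+16=d, y+16=o.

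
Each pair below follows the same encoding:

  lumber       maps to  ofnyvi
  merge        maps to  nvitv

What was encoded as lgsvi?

other

Each pair mirrors across the alphabet (l↔o, u↔f, m↔n): positions sum to 25. This is the alphabet-reversal cipher (Atbash): a becomes z, b becomes y, etc.
Reversing it on lgsvi: l↔o, g↔t, s↔h, v↔e, i↔r.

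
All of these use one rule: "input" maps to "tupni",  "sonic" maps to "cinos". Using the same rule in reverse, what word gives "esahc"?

chase

The output letters match the input read backwards: input reversed is tupni. It's just the letters in reverse order.
Reversing it on esahc: then reverse → chase.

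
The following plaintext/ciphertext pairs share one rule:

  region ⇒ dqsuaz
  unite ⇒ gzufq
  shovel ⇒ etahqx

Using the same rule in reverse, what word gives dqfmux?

retail

Compare letters: r→d is +12, e→q is +12, g→s is +12 — a constant shift. Each letter is shifted forward by 12 in the alphabet (a Caesar shift of +12).
Reversing it on dqfmux: d−12=r, q−12=e, f−12=t, m−12=a, u−12=i, x−12=l.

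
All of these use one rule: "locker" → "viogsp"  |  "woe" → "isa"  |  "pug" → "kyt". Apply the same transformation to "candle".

iphreg

The output letters match the input read backwards, each shifted +4: locker reversed is rekcol. Read the word backwards and shift each letter +4.
On candle: reverse → eldnac; then shift: e+4=i, l+4=p, d+4=h, n+4=r, a+4=e, c+4=g.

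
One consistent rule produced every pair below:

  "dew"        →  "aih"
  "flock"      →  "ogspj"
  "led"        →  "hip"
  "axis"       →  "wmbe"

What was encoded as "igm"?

The output letters match the input read backwards, each shifted +4: dew reversed is wed. The word is reversed, then every letter is shifted forward by 4.
Decoding igm: shift back: i−4=e, g−4=c, m−4=i → eci; then reverse → ice.

ice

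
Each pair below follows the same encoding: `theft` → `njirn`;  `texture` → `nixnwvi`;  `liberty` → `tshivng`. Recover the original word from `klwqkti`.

knuckle

t(19)→n(13) and h(7)→j(9) fit y≡9x+24 (mod 26); the inverse of 9 mod 26 is 3. Each letter's alphabet position (a=0..z=25) is mapped through 9·x+24 mod 26 — an affine cipher.
Reversing it on klwqkti: k(10)→3·(10−24)≡10=k; l(11)→3·(11−24)≡13=n; w(22)→3·(22−24)≡20=u; q(16)→3·(16−24)≡2=c; k(10)→3·(10−24)≡10=k; t(19)→3·(19−24)≡11=l; i(8)→3·(8−24)≡4=e (all mod 26).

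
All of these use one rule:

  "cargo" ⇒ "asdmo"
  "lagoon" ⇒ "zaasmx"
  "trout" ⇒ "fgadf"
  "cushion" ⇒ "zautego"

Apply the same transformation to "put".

fgb

Read the word backwards and shift each letter +12.
On put: reverse → tup; then shift: t+12=f, u+12=g, p+12=b.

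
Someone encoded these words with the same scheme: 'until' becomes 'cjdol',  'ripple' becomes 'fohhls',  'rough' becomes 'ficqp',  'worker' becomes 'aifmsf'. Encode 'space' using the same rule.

ehwus

u(20)→c(2) and n(13)→j(9) fit y≡25x+22 (mod 26); the inverse of 25 mod 26 is 25. Treating letters as 0–25, the rule is x ↦ 25x + 22 (mod 26).
On space: s(18)→25·18+22≡4=e; p(15)→25·15+22≡7=h; a(0)→25·0+22≡22=w; c(2)→25·2+22≡20=u; e(4)→25·4+22≡18=s (all mod 26).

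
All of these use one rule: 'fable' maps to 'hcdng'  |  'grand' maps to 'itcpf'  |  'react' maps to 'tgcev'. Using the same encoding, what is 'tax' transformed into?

vcz

Compare letters: f→h is +2, a→c is +2, b→d is +2 — a constant shift. Each letter is shifted forward by 2 in the alphabet (a Caesar shift of +2).
Applying it to tax: t+2=v, a+2=c, x+2=z.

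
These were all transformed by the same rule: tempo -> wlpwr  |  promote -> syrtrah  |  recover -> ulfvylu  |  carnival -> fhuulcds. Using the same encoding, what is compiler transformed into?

fvpwlshy

A repeating key of period 2 is used — shifts +3, +7 over and over.
For compiler: c+3=f, o+7=v, m+3=p, p+7=w, i+3=l, l+7=s, e+3=h, r+7=y.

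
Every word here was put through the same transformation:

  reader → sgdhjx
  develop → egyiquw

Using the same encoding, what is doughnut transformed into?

In reader: r→s is +1, e→g is +2, a→d is +3, d→h is +4 — the shift increases by 1 each position. Each letter shifts forward by (position + 1), i.e. 1, 2, 3, … — the shift grows by one for each successive letter.
For doughnut: d+1=e, o+2=q, u+3=x, g+4=k, h+5=m, n+6=t, u+7=b, t+8=b.

eqxkmtbb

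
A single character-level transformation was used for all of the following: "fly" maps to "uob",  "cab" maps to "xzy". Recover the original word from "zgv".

ate

This is the alphabet-reversal cipher (Atbash): a becomes z, b becomes y, etc.
Undoing it on zgv: z↔a, g↔t, v↔e.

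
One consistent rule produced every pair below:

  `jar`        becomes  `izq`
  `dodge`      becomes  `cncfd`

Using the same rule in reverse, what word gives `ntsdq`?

Compare letters: j→i is +25, a→z is +25, r→q is +25 — a constant shift. Each letter is shifted forward by 25 in the alphabet (a Caesar shift of +25).
Undoing it on ntsdq: n−25=o, t−25=u, s−25=t, d−25=e, q−25=r.

outer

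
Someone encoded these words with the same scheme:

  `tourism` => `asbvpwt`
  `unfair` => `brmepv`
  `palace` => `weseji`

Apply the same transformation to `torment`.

asyqlra

Shifts by position in tourism: pos 0: t→a (+7), pos 1: o→s (+4), pos 2: u→b (+7), pos 3: r→v (+4) — repeating every 2. A repeating key of period 2 is used — shifts +7, +4 over and over.
On torment: t+7=a, o+4=s, r+7=y, m+4=q, e+7=l, n+4=r, t+7=a.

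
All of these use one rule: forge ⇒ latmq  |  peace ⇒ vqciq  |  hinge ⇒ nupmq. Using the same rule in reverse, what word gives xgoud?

Shifts by position in forge: pos 0: f→l (+6), pos 1: o→a (+12), pos 2: r→t (+2), pos 3: g→m (+6), pos 4: e→q (+12) — repeating every 3. A repeating key of period 3 is used — shifts +6, +12, +2 over and over.
Undoing it on xgoud: x−6=r, g−12=u, o−2=m, u−6=o, d−12=r.

rumor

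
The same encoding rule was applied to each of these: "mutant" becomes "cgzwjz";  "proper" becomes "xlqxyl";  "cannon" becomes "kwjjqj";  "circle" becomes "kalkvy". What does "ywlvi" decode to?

early

m(12)→c(2) and u(20)→g(6) fit y≡7x+22 (mod 26); the inverse of 7 mod 26 is 15. This is an affine cipher: with a=0,…,z=25, each position x becomes (7x+22) mod 26.
Decoding ywlvi: y(24)→15·(24−22)≡4=e; w(22)→15·(22−22)≡0=a; l(11)→15·(11−22)≡17=r; v(21)→15·(21−22)≡11=l; i(8)→15·(8−22)≡24=y (all mod 26).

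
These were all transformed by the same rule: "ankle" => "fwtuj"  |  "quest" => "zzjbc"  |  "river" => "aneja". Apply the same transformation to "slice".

The shift depends on letter class: consonant n→w is +9, but vowel a→f is +5. Vowels shift forward by 5 and consonants shift forward by 9.
On slice: s(cons)+9=b, l(cons)+9=u, i(vowel)+5=n, c(cons)+9=l, e(vowel)+5=j.

bunlj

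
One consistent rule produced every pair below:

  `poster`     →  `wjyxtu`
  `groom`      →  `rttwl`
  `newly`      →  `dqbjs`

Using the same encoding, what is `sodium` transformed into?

The output letters match the input read backwards, each shifted +5: poster reversed is retsop. The word is reversed, then every letter is shifted forward by 5.
On sodium: reverse → muidos; then shift: m+5=r, u+5=z, i+5=n, d+5=i, o+5=t, s+5=x.

rznitx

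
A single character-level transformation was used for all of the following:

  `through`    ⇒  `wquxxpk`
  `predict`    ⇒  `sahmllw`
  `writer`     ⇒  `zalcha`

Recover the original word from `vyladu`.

Shifts by position in through: pos 0: t→w (+3), pos 1: h→q (+9), pos 2: r→u (+3), pos 3: o→x (+9) — repeating every 2. The shifts repeat in a cycle of length 2: positions 0,1,… shift by +3, +9, then the pattern repeats.
Reversing it on vyladu: v−3=s, y−9=p, l−3=i, a−9=r, d−3=a, u−9=l.

spiral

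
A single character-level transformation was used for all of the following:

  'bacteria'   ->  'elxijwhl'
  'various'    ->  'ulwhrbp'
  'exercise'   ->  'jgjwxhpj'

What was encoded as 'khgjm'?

b(1)→e(4) and a(0)→l(11) fit y≡19x+11 (mod 26); the inverse of 19 mod 26 is 11. Each letter's alphabet position (a=0..z=25) is mapped through 19·x+11 mod 26 — an affine cipher.
Undoing it on khgjm: k(10)→11·(10−11)≡15=p; h(7)→11·(7−11)≡8=i; g(6)→11·(6−11)≡23=x; j(9)→11·(9−11)≡4=e; m(12)→11·(12−11)≡11=l (all mod 26).

pixel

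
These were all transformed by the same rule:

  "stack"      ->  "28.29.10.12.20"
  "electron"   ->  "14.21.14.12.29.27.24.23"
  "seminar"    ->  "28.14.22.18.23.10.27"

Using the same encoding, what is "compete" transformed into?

12.24.22.25.14.29.14

Each letter is replaced by its alphabet position (a=1..z=26) + 9.
Applying it to compete: c=3→12, o=15→24, m=13→22, p=16→25, e=5→14, t=20→29, e=5→14.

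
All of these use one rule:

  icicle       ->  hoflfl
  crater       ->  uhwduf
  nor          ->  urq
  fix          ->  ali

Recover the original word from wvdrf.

coast

Read the word backwards and shift each letter +3.
Undoing it on wvdrf: shift back: w−3=t, v−3=s, d−3=a, r−3=o, f−3=c → tsaoc; then reverse → coast.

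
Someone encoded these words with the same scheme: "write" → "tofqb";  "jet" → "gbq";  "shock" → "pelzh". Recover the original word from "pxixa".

Compare letters: w→t is +23, r→o is +23, i→f is +23 — a constant shift. Each letter is shifted forward by 23 in the alphabet (a Caesar shift of +23).
Reversing it on pxixa: p−23=s, x−23=a, i−23=l, x−23=a, a−23=d.

salad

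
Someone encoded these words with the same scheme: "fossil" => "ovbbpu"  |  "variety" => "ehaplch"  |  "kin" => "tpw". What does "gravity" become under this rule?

Two shifts are in play — +7 for a/e/i/o/u, +9 for every other letter.
On gravity: g(cons)+9=p, r(cons)+9=a, a(vowel)+7=h, v(cons)+9=e, i(vowel)+7=p, t(cons)+9=c, y(cons)+9=h.

pahepch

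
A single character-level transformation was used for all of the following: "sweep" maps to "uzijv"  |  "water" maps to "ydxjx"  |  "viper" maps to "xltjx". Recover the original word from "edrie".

candy

In sweep: s→u is +2, w→z is +3, e→i is +4, e→j is +5 — the shift increases by 1 each position. Each letter shifts forward by (position + 2), i.e. 2, 3, 4, … — the shift grows by one for each successive letter.
Reversing it on edrie: e−2=c, d−3=a, r−4=n, i−5=d, e−6=y.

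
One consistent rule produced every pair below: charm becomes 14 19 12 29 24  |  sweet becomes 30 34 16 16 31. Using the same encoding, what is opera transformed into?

The number is (letter's place in the alphabet, a=1) + 11.
Applying it to opera: o=15→26, p=16→27, e=5→16, r=18→29, a=1→12.

26 27 16 29 12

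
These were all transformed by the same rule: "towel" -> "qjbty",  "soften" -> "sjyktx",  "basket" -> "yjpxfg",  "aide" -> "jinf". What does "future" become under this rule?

The output letters match the input read backwards, each shifted +5: towel reversed is lewot. The word is reversed, then every letter is shifted forward by 5.
Applying it to future: reverse → erutuf; then shift: e+5=j, r+5=w, u+5=z, t+5=y, u+5=z, f+5=k.

jwzyzk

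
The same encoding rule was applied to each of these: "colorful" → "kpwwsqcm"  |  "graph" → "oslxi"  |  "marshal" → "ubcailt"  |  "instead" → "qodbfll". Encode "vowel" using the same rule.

Shifts by position in colorful: pos 0: c→k (+8), pos 1: o→p (+1), pos 2: l→w (+11), pos 3: o→w (+8), pos 4: r→s (+1), pos 5: f→q (+11) — repeating every 3. It's a Vigenère-style cipher with numeric key [8,1,11]: position i shifts by key[i mod 3].
Applying it to vowel: v+8=d, o+1=p, w+11=h, e+8=m, l+1=m.

dphmm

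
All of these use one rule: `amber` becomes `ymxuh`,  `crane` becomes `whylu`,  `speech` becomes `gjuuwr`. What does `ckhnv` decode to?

Treating letters as 0–25, the rule is x ↦ 25x + 24 (mod 26).
Undoing it on ckhnv: c(2)→25·(2−24)≡22=w; k(10)→25·(10−24)≡14=o; h(7)→25·(7−24)≡17=r; n(13)→25·(13−24)≡11=l; v(21)→25·(21−24)≡3=d (all mod 26).

world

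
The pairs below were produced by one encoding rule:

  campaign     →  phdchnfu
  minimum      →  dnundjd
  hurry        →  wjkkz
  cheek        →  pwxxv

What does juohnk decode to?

c(2)→p(15) and a(0)→h(7) fit y≡17x+7 (mod 26); the inverse of 17 mod 26 is 23. This is an affine cipher: with a=0,…,z=25, each position x becomes (17x+7) mod 26.
Reversing it on juohnk: j(9)→23·(9−7)≡20=u; u(20)→23·(20−7)≡13=n; o(14)→23·(14−7)≡5=f; h(7)→23·(7−7)≡0=a; n(13)→23·(13−7)≡8=i; k(10)→23·(10−7)≡17=r (all mod 26).

unfair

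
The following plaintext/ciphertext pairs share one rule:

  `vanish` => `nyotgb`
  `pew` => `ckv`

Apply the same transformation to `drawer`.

Read the word backwards and shift each letter +6.
For drawer: reverse → reward; then shift: r+6=x, e+6=k, w+6=c, a+6=g, r+6=x, d+6=j.

xkcgxj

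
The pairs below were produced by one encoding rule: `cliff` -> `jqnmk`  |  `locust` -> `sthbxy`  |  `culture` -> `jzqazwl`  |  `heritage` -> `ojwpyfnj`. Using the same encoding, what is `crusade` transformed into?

It's a Vigenère-style cipher with numeric key [7,5,5]: position i shifts by key[i mod 3].
Applying it to crusade: c+7=j, r+5=w, u+5=z, s+7=z, a+5=f, d+5=i, e+7=l.

jwzzfil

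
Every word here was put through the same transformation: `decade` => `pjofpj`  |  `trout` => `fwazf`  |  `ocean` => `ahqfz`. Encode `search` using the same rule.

It's a Vigenère-style cipher with numeric key [12,5]: position i shifts by key[i mod 2].
Applying it to search: s+12=e, e+5=j, a+12=m, r+5=w, c+12=o, h+5=m.

ejmwom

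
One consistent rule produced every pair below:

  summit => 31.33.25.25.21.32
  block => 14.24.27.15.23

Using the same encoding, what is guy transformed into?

s is letter #19 and maps to 31: an offset of 12. The number is (letter's place in the alphabet, a=1) + 12.
For guy: g=7→19, u=21→33, y=25→37.

19.33.37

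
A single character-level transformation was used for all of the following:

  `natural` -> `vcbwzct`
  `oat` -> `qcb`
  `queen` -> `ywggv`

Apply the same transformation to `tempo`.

The shift depends on letter class: consonant n→v is +8, but vowel a→c is +2. Two shifts are in play — +2 for a/e/i/o/u, +8 for every other letter.
Applying it to tempo: t(cons)+8=b, e(vowel)+2=g, m(cons)+8=u, p(cons)+8=x, o(vowel)+2=q.

bguxq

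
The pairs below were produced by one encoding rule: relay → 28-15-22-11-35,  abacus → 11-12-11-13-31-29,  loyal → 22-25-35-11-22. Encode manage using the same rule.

Each letter is replaced by its alphabet position (a=1..z=26) + 10.
For manage: m=13→23, a=1→11, n=14→24, a=1→11, g=7→17, e=5→15.

23-11-24-11-17-15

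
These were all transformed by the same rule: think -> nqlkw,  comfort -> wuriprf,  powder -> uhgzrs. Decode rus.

The output letters match the input read backwards, each shifted +3: think reversed is kniht. The word is reversed, then every letter is shifted forward by 3.
Decoding rus: shift back: r−3=o, u−3=r, s−3=p → orp; then reverse → pro.

pro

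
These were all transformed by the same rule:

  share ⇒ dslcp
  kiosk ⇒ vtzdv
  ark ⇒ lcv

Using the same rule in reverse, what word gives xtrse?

might

It's a constant shift of +11 (ROT11).
Undoing it on xtrse: x−11=m, t−11=i, r−11=g, s−11=h, e−11=t.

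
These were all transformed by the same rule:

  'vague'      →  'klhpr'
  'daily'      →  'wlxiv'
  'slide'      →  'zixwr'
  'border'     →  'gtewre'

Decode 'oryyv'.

penny

Each letter's alphabet position (a=0..z=25) is mapped through 21·x+11 mod 26 — an affine cipher.
Decoding oryyv: o(14)→5·(14−11)≡15=p; r(17)→5·(17−11)≡4=e; y(24)→5·(24−11)≡13=n; y(24)→5·(24−11)≡13=n; v(21)→5·(21−11)≡24=y (all mod 26).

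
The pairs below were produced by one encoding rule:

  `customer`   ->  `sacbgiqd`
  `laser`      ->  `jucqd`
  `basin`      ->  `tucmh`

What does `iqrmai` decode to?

c(2)→s(18) and u(20)→a(0) fit y≡25x+20 (mod 26); the inverse of 25 mod 26 is 25. Each letter's alphabet position (a=0..z=25) is mapped through 25·x+20 mod 26 — an affine cipher.
Decoding iqrmai: i(8)→25·(8−20)≡12=m; q(16)→25·(16−20)≡4=e; r(17)→25·(17−20)≡3=d; m(12)→25·(12−20)≡8=i; a(0)→25·(0−20)≡20=u; i(8)→25·(8−20)≡12=m (all mod 26).

medium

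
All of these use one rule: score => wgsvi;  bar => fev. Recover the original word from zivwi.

verse

Each letter is shifted forward by 4 in the alphabet (a Caesar shift of +4).
Undoing it on zivwi: z−4=v, i−4=e, v−4=r, w−4=s, i−4=e.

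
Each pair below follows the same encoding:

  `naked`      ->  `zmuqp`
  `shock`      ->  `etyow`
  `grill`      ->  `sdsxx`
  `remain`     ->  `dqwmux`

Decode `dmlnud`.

Shifts by position in naked: pos 0: n→z (+12), pos 1: a→m (+12), pos 2: k→u (+10), pos 3: e→q (+12), pos 4: d→p (+12) — repeating every 3. The shifts repeat in a cycle of length 3: positions 0,1,… shift by +12, +12, +10, then the pattern repeats.
Undoing it on dmlnud: d−12=r, m−12=a, l−10=b, n−12=b, u−12=i, d−10=t.

rabbit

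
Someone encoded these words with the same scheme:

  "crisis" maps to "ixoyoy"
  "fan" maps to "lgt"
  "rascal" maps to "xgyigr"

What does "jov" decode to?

dip

Compare letters: c→i is +6, r→x is +6, i→o is +6 — a constant shift. This is a Caesar cipher with shift 6.
Undoing it on jov: j−6=d, o−6=i, v−6=p.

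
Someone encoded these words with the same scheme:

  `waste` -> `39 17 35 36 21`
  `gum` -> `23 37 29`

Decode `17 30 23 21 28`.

angel

w is letter #23 and maps to 39: an offset of 16. Letters become their 1-based position plus 16 (so a→17, b→18, …).
Reversing it on 17 30 23 21 28: 17→(17−16)÷1=1=a, 30→(30−16)÷1=14=n, 23→(23−16)÷1=7=g, 21→(21−16)÷1=5=e, 28→(28−16)÷1=12=l.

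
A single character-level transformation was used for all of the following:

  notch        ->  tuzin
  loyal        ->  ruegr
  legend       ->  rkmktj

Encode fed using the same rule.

Compare letters: n→t is +6, o→u is +6, t→z is +6 — a constant shift. This is a Caesar cipher with shift 6.
For fed: f+6=l, e+6=k, d+6=j.

lkj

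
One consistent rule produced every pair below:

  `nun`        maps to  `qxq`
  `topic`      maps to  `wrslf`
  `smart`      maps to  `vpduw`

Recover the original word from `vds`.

Compare letters: n→q is +3, u→x is +3, n→q is +3 — a constant shift. It's a constant shift of +3 (ROT3).
Reversing it on vds: v−3=s, d−3=a, s−3=p.

sap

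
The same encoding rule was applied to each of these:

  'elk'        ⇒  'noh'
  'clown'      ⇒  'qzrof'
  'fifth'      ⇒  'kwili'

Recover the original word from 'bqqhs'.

penny

The output letters match the input read backwards, each shifted +3: elk reversed is kle. The word is reversed, then every letter is shifted forward by 3.
Decoding bqqhs: shift back: b−3=y, q−3=n, q−3=n, h−3=e, s−3=p → ynnep; then reverse → penny.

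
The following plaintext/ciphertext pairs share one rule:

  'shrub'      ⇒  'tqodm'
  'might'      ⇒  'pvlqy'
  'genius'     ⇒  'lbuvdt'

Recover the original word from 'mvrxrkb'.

bicycle

Each letter's alphabet position (a=0..z=25) is mapped through 5·x+7 mod 26 — an affine cipher.
Reversing it on mvrxrkb: m(12)→21·(12−7)≡1=b; v(21)→21·(21−7)≡8=i; r(17)→21·(17−7)≡2=c; x(23)→21·(23−7)≡24=y; r(17)→21·(17−7)≡2=c; k(10)→21·(10−7)≡11=l; b(1)→21·(1−7)≡4=e (all mod 26).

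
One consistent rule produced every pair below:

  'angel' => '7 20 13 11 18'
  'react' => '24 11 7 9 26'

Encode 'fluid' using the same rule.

Each letter is replaced by its alphabet position (a=1..z=26) + 6.
For fluid: f=6→12, l=12→18, u=21→27, i=9→15, d=4→10.

12 18 27 15 10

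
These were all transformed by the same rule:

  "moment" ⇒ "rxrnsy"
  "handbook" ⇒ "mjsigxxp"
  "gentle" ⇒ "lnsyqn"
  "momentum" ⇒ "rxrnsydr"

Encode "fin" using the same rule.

The shift depends on letter class: consonant m→r is +5, but vowel o→x is +9. Two shifts are in play — +9 for a/e/i/o/u, +5 for every other letter.
On fin: f(cons)+5=k, i(vowel)+9=r, n(cons)+5=s.

krs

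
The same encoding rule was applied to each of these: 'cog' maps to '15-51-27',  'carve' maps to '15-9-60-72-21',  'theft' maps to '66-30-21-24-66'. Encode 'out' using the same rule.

c(#3)→15 and o(#15)→51: differences scale by 3, so n = 3·pos + 6. Each letter becomes 3×(its alphabet position, a=1..z=26) + 6.
Applying it to out: o=15→51, u=21→69, t=20→66.

51-69-66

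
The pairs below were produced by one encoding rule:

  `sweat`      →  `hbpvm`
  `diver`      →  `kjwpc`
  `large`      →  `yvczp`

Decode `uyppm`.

Treating letters as 0–25, the rule is x ↦ 5x + 21 (mod 26).
Undoing it on uyppm: u(20)→21·(20−21)≡5=f; y(24)→21·(24−21)≡11=l; p(15)→21·(15−21)≡4=e; p(15)→21·(15−21)≡4=e; m(12)→21·(12−21)≡19=t (all mod 26).

fleet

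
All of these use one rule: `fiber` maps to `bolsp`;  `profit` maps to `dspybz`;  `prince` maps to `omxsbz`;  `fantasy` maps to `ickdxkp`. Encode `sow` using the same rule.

gyc

The output letters match the input read backwards, each shifted +10: fiber reversed is rebif. The word is reversed, then every letter is shifted forward by 10.
On sow: reverse → wos; then shift: w+10=g, o+10=y, s+10=c.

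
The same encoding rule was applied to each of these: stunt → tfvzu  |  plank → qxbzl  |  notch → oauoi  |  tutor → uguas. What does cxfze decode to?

It's a Vigenère-style cipher with numeric key [1,12]: position i shifts by key[i mod 2].
Reversing it on cxfze: c−1=b, x−12=l, f−1=e, z−12=n, e−1=d.

blend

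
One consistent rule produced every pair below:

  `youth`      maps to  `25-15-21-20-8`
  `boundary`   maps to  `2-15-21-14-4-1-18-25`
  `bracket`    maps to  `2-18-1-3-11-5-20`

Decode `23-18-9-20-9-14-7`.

y is letter #25 and maps to 25: an offset of 0. Letters become their 1-indexed alphabet positions: a=1 … z=26.
Decoding 23-18-9-20-9-14-7: 23=w, 18=r, 9=i, 20=t, 9=i, 14=n, 7=g.

writing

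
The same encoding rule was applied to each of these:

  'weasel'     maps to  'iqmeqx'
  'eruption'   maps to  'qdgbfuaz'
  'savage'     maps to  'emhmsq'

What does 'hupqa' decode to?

Compare letters: w→i is +12, e→q is +12, a→m is +12 — a constant shift. It's a constant shift of +12 (ROT12).
Reversing it on hupqa: h−12=v, u−12=i, p−12=d, q−12=e, a−12=o.

video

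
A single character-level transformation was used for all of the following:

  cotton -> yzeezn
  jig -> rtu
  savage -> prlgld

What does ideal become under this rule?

The output letters match the input read backwards, each shifted +11: cotton reversed is nottoc. Two steps: reverse the string, then apply a Caesar shift of +11.
Applying it to ideal: reverse → laedi; then shift: l+11=w, a+11=l, e+11=p, d+11=o, i+11=t.

wlpot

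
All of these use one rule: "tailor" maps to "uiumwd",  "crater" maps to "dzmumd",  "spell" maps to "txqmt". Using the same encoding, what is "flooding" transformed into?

gtapluoo

Shifts by position in tailor: pos 0: t→u (+1), pos 1: a→i (+8), pos 2: i→u (+12), pos 3: l→m (+1), pos 4: o→w (+8), pos 5: r→d (+12) — repeating every 3. A repeating key of period 3 is used — shifts +1, +8, +12 over and over.
On flooding: f+1=g, l+8=t, o+12=a, o+1=p, d+8=l, i+12=u, n+1=o, g+8=o.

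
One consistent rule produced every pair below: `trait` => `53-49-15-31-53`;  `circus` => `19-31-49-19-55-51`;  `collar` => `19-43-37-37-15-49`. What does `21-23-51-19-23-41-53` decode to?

Each letter becomes 2×(its alphabet position, a=1..z=26) + 13.
Undoing it on 21-23-51-19-23-41-53: 21→(21−13)÷2=4=d, 23→(23−13)÷2=5=e, 51→(51−13)÷2=19=s, 19→(19−13)÷2=3=c, 23→(23−13)÷2=5=e, 41→(41−13)÷2=14=n, 53→(53−13)÷2=20=t.

descent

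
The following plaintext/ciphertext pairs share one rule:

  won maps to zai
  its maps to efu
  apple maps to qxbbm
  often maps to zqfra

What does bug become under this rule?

The output letters match the input read backwards, each shifted +12: won reversed is now. The word is reversed, then every letter is shifted forward by 12.
Applying it to bug: reverse → gub; then shift: g+12=s, u+12=g, b+12=n.

sgn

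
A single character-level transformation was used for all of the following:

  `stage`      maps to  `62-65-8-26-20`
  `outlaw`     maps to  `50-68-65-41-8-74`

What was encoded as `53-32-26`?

s(#19)→62 and t(#20)→65: differences scale by 3, so n = 3·pos + 5. The formula is n = 3×(alphabet index, a=1) + 5.
Reversing it on 53-32-26: 53→(53−5)÷3=16=p, 32→(32−5)÷3=9=i, 26→(26−5)÷3=7=g.

pig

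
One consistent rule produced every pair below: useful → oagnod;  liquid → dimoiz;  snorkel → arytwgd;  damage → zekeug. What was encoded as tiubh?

right

u(20)→o(14) and s(18)→a(0) fit y≡7x+4 (mod 26); the inverse of 7 mod 26 is 15. This is an affine cipher: with a=0,…,z=25, each position x becomes (7x+4) mod 26.
Reversing it on tiubh: t(19)→15·(19−4)≡17=r; i(8)→15·(8−4)≡8=i; u(20)→15·(20−4)≡6=g; b(1)→15·(1−4)≡7=h; h(7)→15·(7−4)≡19=t (all mod 26).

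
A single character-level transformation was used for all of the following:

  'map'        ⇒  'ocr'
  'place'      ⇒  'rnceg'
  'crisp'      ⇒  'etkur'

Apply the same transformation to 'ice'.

keg

Compare letters: m→o is +2, a→c is +2, p→r is +2 — a constant shift. It's a constant shift of +2 (ROT2).
Applying it to ice: i+2=k, c+2=e, e+2=g.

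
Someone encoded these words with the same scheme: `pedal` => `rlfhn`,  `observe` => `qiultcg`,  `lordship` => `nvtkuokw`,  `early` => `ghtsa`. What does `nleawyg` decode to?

Shifts by position in pedal: pos 0: p→r (+2), pos 1: e→l (+7), pos 2: d→f (+2), pos 3: a→h (+7) — repeating every 2. The shifts repeat in a cycle of length 2: positions 0,1,… shift by +2, +7, then the pattern repeats.
Decoding nleawyg: n−2=l, l−7=e, e−2=c, a−7=t, w−2=u, y−7=r, g−2=e.

lecture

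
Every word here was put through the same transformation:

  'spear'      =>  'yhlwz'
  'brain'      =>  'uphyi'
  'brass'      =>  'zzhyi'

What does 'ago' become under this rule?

vnh

The output letters match the input read backwards, each shifted +7: spear reversed is raeps. The word is reversed, then every letter is shifted forward by 7.
For ago: reverse → oga; then shift: o+7=v, g+7=n, a+7=h.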